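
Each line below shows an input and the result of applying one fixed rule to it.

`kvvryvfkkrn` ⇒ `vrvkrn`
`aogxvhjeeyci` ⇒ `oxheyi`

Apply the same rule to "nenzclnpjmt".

What's happening: swap each adjacent pair of characters (1↔2, 3↔4, ...), then keep every other character starting from the first (positions 1st, 3rd, 5th, ...).
"nenzclnpjmt" → "enznlcpnmjt" → "ezlpmt".

ezlpmt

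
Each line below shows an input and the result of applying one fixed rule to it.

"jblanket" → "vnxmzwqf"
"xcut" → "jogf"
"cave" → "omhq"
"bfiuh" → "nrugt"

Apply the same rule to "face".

Looking at the pairs, the operation is to shift every letter 12 places forward in the alphabet (wrapping around).
Doing the same to "face": "rmoq".

rmoq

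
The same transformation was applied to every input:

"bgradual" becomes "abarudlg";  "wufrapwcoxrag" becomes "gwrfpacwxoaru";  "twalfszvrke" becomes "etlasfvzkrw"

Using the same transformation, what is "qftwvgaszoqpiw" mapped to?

iqwtgvsaozpqwf

The rule is to swap each adjacent pair of characters (1↔2, 3↔4, ...), then swap the first and last characters.
For "qftwvgaszoqpiw", step one produces "fqwtgvsaozpqwi"; step two turns that into "iqwtgvsaozpqwf".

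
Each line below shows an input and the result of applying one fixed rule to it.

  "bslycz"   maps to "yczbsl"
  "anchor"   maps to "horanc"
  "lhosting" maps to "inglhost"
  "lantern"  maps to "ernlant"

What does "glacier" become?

The pattern: move the last 3 characters to the front (rotate right by 3).
So "glacier" becomes "ierglac".

ierglac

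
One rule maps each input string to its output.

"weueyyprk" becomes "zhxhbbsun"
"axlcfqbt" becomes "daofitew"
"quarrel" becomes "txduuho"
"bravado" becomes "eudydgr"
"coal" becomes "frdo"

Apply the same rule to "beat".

ehdw

The rule is to shift every letter 3 places forward in the alphabet (wrapping around).
"beat" → "ehdw".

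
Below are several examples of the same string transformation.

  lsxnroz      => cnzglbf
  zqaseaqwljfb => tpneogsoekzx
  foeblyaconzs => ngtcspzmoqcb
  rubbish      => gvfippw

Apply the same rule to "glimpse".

In each case the input is transformed by: shift every letter 12 places backward in the alphabet (wrapping around), then move the last 2 characters to the front (rotate right by 2).
Working it through for "glimpse": intermediate "uzwadgs", final "gsuzwad".

gsuzwad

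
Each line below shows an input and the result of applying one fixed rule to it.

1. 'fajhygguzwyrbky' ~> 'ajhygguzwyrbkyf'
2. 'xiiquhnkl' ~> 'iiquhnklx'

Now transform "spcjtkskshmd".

pcjtkskshmds

What's happening: move the first character to the end.
Doing the same to "spcjtkskshmd": "pcjtkskshmds".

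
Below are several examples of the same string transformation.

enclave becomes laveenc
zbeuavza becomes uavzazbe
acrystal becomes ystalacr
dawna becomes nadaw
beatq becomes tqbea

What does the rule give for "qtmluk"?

lukqtm

Looking at the pairs, the operation is to move the first 3 characters to the end (rotate left by 3).
Doing the same to "qtmluk": "lukqtm".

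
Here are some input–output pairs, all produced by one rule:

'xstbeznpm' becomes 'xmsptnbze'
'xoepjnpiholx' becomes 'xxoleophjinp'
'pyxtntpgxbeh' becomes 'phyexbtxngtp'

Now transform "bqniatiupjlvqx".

Each output is the input with this applied: take characters alternately from the front and the back (1st, last, 2nd, 2nd-last, ...).
So "bqniatiupjlvqx" becomes "bxqqnvilajtpiu".

bxqqnvilajtpiu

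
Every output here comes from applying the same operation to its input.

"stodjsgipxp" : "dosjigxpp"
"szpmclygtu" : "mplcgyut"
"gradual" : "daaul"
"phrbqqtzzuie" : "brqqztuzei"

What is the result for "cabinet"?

What's happening: delete the first 2 characters, then swap each adjacent pair of characters (1↔2, 3↔4, ...).
Starting from "cabinet": after the first operation, "binet"; after the second, "ibent".
(Check on "szpmclygtu": → "pmclygtu" → "mplcgyut" ✓)

ibent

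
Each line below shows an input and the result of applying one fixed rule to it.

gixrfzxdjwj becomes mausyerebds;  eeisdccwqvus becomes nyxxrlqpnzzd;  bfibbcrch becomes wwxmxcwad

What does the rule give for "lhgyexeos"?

tzszjngcb

The rule is to shift every letter 5 places backward in the alphabet (wrapping around), then move the first 3 characters to the end (rotate left by 3).
So "lhgyexeos" becomes "tzszjngcb".
(Check on "gixrfzxdjwj": → "bdsmausyere" → "mausyerebds" ✓)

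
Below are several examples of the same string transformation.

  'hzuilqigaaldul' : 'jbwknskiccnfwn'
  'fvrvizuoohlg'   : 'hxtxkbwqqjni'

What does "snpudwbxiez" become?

uprwfydzkgb

Looking at the pairs, the operation is to shift every letter 2 places forward in the alphabet (wrapping around).
For "snpudwbxiez" the result is "uprwfydzkgb".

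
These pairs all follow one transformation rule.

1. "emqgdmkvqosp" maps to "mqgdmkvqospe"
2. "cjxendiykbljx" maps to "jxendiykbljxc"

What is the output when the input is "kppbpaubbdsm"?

ppbpaubbdsmk

In each case the input is transformed by: move the first character to the end.
For "kppbpaubbdsm" the result is "ppbpaubbdsmk".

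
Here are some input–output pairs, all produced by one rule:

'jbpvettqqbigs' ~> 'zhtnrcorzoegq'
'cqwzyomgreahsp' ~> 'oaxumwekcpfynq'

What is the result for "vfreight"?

dtcpegrf

Looking at the pairs, the operation is to swap each adjacent pair of characters (1↔2, 3↔4, ...), then shift every letter 2 places backward in the alphabet (wrapping around).
Starting from "vfreight": after the first operation, "fvergith"; after the second, "dtcpegrf".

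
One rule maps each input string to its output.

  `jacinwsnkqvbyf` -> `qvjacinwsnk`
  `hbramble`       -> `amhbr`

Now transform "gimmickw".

migim

What's happening: delete the last 3 characters, then move the last 2 characters to the front (rotate right by 2).
"gimmickw" → "gimmi" → "migim".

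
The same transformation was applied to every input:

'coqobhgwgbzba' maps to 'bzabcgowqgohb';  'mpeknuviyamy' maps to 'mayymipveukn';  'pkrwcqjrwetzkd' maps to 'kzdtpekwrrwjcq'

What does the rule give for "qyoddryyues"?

eusyqyyrodd

What's happening: move the last 2 characters to the front (rotate right by 2), then take characters alternately from the front and the back (1st, last, 2nd, 2nd-last, ...).
Applying that to "qyoddryyues" gives "eusyqyyrodd".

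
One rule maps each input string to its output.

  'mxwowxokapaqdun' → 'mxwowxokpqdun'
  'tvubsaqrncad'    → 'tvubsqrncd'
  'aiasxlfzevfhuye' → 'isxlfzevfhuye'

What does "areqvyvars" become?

reqvyvrs

Rule — remove every "a".
Doing the same to "areqvyvars": "reqvyvrs".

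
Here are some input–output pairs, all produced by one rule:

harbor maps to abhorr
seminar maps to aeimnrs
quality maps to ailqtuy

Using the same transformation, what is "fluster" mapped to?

eflrstu

What's happening: sort the characters into alphabetical order.
For "fluster" the result is "eflrstu".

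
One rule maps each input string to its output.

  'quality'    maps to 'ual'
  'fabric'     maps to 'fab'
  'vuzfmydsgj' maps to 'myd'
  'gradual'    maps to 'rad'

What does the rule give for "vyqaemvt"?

qae

Rule — move the last 3 characters to the front (rotate right by 3), then keep only the last 3 characters.
For "vyqaemvt", step one produces "mvtvyqae"; step two turns that into "qae".
(Check on "fabric": → "ricfab" → "fab" ✓)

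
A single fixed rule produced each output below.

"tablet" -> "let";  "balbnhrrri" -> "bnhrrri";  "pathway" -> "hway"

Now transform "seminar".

The pattern: delete the first 3 characters.
On "seminar" that produces "inar".

inar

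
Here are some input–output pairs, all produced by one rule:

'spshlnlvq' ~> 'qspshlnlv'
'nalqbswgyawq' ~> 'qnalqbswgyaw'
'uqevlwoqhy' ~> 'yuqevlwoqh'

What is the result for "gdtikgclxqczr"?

The rule is to move the last character to the front.
On "gdtikgclxqczr" that produces "rgdtikgclxqcz".

rgdtikgclxqcz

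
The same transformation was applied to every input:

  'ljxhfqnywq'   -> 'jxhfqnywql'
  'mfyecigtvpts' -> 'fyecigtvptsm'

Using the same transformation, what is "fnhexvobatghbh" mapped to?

nhexvobatghbhf

The transformation: move the first character to the end.
"fnhexvobatghbh" → "nhexvobatghbhf".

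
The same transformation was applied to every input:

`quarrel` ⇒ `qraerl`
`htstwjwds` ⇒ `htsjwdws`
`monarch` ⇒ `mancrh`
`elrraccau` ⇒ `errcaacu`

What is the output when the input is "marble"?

Rule — swap each adjacent pair of characters (1↔2, 3↔4, ...), then delete the first character.
On "marble" that produces "mbrel".
(Check on "elrraccau": → "lerrcaacu" → "errcaacu" ✓)

mbrel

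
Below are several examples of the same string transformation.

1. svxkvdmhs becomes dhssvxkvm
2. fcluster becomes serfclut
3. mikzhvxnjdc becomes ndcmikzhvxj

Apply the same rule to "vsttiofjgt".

fgtvsttioj

The pattern: move the last 3 characters to the front (rotate right by 3), then swap the first and last characters.
Doing the same to "vsttiofjgt": "fgtvsttioj".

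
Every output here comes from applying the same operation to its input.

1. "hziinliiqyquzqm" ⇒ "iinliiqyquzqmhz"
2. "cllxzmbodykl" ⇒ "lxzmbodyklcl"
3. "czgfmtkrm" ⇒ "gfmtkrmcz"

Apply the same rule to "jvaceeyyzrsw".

aceeyyzrswjv

What's happening: move the first 2 characters to the end (rotate left by 2).
So "jvaceeyyzrsw" becomes "aceeyyzrswjv".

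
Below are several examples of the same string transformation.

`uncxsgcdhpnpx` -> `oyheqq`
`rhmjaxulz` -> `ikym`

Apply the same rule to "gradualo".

sebp

Each output is the input with this applied: keep every other character starting from the second (positions 2nd, 4th, 6th, ...), then shift every letter 1 place forward in the alphabet (wrapping around).
For "gradualo", step one produces "rdao"; step two turns that into "sebp".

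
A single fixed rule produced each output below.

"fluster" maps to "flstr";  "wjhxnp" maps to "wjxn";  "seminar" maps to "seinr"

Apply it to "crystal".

Each output is the input with this applied: double every character, then keep one character in every 3, starting at position 1 (positions 1st, 4th, 7th, ...).
"crystal" → "ccrryyssttaall" → "crstl".

crstl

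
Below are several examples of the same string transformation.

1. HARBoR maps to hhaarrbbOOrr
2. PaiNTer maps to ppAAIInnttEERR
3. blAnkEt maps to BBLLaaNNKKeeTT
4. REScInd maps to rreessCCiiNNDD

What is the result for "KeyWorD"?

kkEEYYwwOORRdd

What's happening: double every character, then flip the case of every letter.
Working it through for "KeyWorD": intermediate "KKeeyyWWoorrDD", final "kkEEYYwwOORRdd".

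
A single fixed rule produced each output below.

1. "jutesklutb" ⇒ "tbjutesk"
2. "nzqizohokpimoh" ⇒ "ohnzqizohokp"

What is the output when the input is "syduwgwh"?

whsydu

Each output is the input with this applied: move the last 2 characters to the front (rotate right by 2), then delete the last 2 characters.
Working it through for "syduwgwh": intermediate "whsyduwg", final "whsydu".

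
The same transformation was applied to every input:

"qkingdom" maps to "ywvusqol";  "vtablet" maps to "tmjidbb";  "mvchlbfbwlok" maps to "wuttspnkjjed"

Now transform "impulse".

The rule is to shift every letter 8 places forward in the alphabet (wrapping around), then sort the characters into reverse alphabetical order.
"impulse" → "xutqmca".

xutqmca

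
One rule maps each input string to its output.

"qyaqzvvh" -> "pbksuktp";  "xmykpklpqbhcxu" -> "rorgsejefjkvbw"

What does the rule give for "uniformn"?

In each case the input is transformed by: shift every letter 6 places backward in the alphabet (wrapping around), then move the last 2 characters to the front (rotate right by 2).
For "uniformn" the result is "ghohczil".

ghohczil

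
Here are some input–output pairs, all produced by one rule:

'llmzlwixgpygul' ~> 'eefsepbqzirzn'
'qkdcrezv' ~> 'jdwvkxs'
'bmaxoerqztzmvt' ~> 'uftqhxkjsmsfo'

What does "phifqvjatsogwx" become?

iabyjoctmlhzp

Rule — delete the last character, then shift every letter 7 places backward in the alphabet (wrapping around).
"phifqvjatsogwx" → "phifqvjatsogw" → "iabyjoctmlhzp".
(Check on "qkdcrezv": → "qkdcrez" → "jdwvkxs" ✓)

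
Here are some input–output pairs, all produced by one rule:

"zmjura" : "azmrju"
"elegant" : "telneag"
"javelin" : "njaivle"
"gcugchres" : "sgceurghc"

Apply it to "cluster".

rcleuts

Looking at the pairs, the operation is to swap the first and last characters, then take characters alternately from the front and the back (1st, last, 2nd, 2nd-last, ...).
On "cluster": the first step gives "rlustec", and the second then gives "rcleuts".
(Check on "zmjura": → "amjurz" → "azmrju" ✓)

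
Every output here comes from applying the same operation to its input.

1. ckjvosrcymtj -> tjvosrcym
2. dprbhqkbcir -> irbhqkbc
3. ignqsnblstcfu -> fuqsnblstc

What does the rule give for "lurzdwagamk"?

The rule is to delete the first 3 characters, then move the last 2 characters to the front (rotate right by 2).
Starting from "lurzdwagamk": after the first operation, "zdwagamk"; after the second, "mkzdwaga".

mkzdwaga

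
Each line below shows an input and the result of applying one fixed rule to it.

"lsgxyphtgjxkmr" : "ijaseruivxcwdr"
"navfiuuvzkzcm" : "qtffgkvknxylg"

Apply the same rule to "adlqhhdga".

The transformation: shift every letter 11 places forward in the alphabet (wrapping around), then move the first 3 characters to the end (rotate left by 3).
So "adlqhhdga" becomes "bssorllow".

bssorllow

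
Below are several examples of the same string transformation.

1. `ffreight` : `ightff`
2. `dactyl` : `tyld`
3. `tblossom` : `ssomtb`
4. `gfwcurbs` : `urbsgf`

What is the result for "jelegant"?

What's happening: swap the front and back halves of the string, then delete the last 2 characters.
Applying both steps to "jelegant": "gantjele", then "gantje".

gantje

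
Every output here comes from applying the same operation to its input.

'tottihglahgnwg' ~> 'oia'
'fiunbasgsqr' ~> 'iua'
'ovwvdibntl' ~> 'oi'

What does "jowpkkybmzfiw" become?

oi

In each case the input is transformed by: keep only the vowels.
For "jowpkkybmzfiw" the result is "oi".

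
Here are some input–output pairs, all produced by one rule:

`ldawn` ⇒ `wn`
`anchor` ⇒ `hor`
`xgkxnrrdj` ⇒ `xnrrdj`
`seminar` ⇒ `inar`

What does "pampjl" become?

pjl

Rule — delete the first 3 characters.
So "pampjl" becomes "pjl".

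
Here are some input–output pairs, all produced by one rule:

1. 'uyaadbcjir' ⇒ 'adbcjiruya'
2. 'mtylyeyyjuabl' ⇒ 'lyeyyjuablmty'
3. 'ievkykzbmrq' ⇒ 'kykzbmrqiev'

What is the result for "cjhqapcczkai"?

qapcczkaicjh

What's happening: move the first 3 characters to the end (rotate left by 3).
On "cjhqapcczkai" that produces "qapcczkaicjh".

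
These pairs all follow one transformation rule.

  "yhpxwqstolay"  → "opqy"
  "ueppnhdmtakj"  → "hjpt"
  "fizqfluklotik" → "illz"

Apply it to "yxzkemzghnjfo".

fhmz

The rule is to keep one character in every 3, starting at position 3 (positions 3rd, 6th, 9th, ...), then sort the characters into alphabetical order.
On "yxzkemzghnjfo": the first step gives "zmhf", and the second then gives "fhmz".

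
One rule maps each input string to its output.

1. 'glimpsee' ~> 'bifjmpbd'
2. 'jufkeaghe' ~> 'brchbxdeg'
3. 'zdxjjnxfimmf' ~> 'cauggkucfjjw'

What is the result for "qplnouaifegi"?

The transformation: swap the first and last characters, then shift every letter 3 places backward in the alphabet (wrapping around).
Working it through for "qplnouaifegi": intermediate "iplnouaifegq", final "fmiklrxfcbdn".
(Check on "zdxjjnxfimmf": → "fdxjjnxfimmz" → "cauggkucfjjw" ✓)

fmiklrxfcbdn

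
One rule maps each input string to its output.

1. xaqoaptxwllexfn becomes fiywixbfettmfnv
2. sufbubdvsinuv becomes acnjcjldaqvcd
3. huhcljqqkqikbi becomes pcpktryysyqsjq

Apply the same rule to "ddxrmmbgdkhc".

llfzuujolspk

The transformation: shift every letter 8 places forward in the alphabet (wrapping around).
So "ddxrmmbgdkhc" becomes "llfzuujolspk".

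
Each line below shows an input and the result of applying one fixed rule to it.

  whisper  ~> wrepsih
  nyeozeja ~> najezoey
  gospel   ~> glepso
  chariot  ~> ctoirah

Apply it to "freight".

fthgier

The transformation: reverse the string, then move the last character to the front.
Starting from "freight": after the first operation, "thgierf"; after the second, "fthgier".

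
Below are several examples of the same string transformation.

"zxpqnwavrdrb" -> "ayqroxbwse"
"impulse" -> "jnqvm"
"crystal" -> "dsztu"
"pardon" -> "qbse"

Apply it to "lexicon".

mfyjd

The rule is to delete the last 2 characters, then shift every letter 1 place forward in the alphabet (wrapping around).
For "lexicon", step one produces "lexic"; step two turns that into "mfyjd".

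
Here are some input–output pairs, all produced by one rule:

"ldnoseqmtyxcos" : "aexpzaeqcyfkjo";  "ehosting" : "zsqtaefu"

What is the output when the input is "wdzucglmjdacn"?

Each output is the input with this applied: move the last 2 characters to the front (rotate right by 2), then shift every letter 12 places forward in the alphabet (wrapping around).
Working it through for "wdzucglmjdacn": intermediate "cnwdzucglmjda", final "oziplgosxyvpm".
(Check on "ldnoseqmtyxcos": → "osldnoseqmtyxc" → "aexpzaeqcyfkjo" ✓)

oziplgosxyvpm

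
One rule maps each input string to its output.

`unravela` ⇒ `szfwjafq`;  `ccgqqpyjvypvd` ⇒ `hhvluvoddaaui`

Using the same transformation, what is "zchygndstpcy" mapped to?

hedmslxiuydh

Each output is the input with this applied: swap each adjacent pair of characters (1↔2, 3↔4, ...), then shift every letter 5 places forward in the alphabet (wrapping around).
On "zchygndstpcy": the first step gives "czyhngsdptyc", and the second then gives "hedmslxiuydh".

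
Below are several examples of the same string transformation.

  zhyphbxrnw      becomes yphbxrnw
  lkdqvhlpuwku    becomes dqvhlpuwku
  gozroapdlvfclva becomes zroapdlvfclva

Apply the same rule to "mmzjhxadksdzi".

zjhxadksdzi

Each output is the input with this applied: delete the first 2 characters.
On "mmzjhxadksdzi" that produces "zjhxadksdzi".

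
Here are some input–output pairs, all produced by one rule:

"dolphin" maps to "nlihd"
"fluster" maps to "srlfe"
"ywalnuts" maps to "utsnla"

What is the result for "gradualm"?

mlgdaa

Looking at the pairs, the operation is to sort the characters into reverse alphabetical order, then delete the first 2 characters.
For "gradualm", step one produces "urmlgdaa"; step two turns that into "mlgdaa".
(Check on "fluster": → "utsrlfe" → "srlfe" ✓)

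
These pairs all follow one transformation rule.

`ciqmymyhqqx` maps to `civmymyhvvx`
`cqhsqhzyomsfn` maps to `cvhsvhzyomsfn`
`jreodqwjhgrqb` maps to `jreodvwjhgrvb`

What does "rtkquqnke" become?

The rule is to replace every "q" with "v".
Doing the same to "rtkquqnke": "rtkvuvnke".

rtkvuvnke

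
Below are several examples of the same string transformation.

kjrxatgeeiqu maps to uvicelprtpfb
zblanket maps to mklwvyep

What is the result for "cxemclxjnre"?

Looking at the pairs, the operation is to shift every letter 11 places forward in the alphabet (wrapping around), then swap each adjacent pair of characters (1↔2, 3↔4, ...).
Applying both steps to "cxemclxjnre": "nipxnwiuycp", then "inxpwnuicyp".

inxpwnuicyp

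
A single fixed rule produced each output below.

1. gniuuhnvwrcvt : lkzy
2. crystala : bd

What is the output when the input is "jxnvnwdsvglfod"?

Rule — keep one character in every 3, starting at position 3 (positions 3rd, 6th, 9th, ...), then shift every letter 3 places forward in the alphabet (wrapping around).
So "jxnvnwdsvglfod" becomes "qzyi".

qzyi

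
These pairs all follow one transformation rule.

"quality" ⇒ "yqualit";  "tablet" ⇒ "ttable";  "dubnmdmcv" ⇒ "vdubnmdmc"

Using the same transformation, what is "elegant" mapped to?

telegan

In each case the input is transformed by: move the last character to the front.
"elegant" → "telegan".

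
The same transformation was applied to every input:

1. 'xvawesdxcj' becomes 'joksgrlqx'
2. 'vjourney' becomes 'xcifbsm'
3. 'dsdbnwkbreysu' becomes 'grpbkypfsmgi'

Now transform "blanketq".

zobyshe

In each case the input is transformed by: delete the first character, then shift every letter 12 places backward in the alphabet (wrapping around).
Working it through for "blanketq": intermediate "lanketq", final "zobyshe".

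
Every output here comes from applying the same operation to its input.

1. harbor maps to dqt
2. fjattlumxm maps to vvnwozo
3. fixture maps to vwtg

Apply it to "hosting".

vkpi

What's happening: delete the first 3 characters, then shift every letter 2 places forward in the alphabet (wrapping around).
Working it through for "hosting": intermediate "ting", final "vkpi".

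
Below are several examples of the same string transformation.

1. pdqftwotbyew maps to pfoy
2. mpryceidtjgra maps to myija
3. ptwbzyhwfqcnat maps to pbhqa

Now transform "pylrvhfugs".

prfs

The rule is to keep one character in every 3, starting at position 1 (positions 1st, 4th, 7th, ...).
"pylrvhfugs" → "prfs".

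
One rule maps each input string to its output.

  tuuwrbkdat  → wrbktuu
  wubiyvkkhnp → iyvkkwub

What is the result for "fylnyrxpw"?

nyrfyl

Rule — delete the last 3 characters, then move the first 3 characters to the end (rotate left by 3).
Starting from "fylnyrxpw": after the first operation, "fylnyr"; after the second, "nyrfyl".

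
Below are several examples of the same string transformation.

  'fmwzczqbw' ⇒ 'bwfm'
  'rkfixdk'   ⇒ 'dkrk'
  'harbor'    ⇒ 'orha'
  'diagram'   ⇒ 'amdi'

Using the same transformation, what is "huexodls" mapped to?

lshu

The pattern: move the last 2 characters to the front (rotate right by 2), then keep only the first 4 characters.
"huexodls" → "lshuexod" → "lshu".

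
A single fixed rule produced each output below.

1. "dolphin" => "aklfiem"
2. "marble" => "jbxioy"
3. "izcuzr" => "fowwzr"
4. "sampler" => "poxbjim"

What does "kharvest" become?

Rule — take characters alternately from the front and the back (1st, last, 2nd, 2nd-last, ...), then shift every letter 3 places backward in the alphabet (wrapping around).
On "kharvest": the first step gives "kthsaerv", and the second then gives "hqepxbos".

hqepxbos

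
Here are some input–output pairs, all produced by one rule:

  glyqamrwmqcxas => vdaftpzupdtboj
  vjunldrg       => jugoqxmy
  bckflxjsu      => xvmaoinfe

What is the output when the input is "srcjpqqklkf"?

inonttsmfuv

Looking at the pairs, the operation is to shift every letter 3 places forward in the alphabet (wrapping around), then reverse the string.
"srcjpqqklkf" → "inonttsmfuv".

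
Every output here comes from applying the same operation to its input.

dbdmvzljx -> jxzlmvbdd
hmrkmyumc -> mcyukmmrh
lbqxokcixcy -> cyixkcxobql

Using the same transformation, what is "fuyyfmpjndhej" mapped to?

ejdhjnmpyfuyf

What's happening: reverse the string, then swap each adjacent pair of characters (1↔2, 3↔4, ...).
On "fuyyfmpjndhej" that produces "ejdhjnmpyfuyf".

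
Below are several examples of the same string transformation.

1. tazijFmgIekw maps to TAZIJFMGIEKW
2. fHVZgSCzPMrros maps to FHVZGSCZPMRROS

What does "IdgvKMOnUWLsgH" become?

IDGVKMONUWLSGH

Looking at the pairs, the operation is to convert every letter to uppercase.
"IdgvKMOnUWLsgH" → "IDGVKMONUWLSGH".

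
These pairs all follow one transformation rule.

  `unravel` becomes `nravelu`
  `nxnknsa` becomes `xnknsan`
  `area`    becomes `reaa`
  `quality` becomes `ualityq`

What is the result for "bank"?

ankb

The transformation: move the first character to the end.
On "bank" that produces "ankb".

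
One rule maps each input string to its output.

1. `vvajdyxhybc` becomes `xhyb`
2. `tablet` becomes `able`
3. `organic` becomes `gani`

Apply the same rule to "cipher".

Looking at the pairs, the operation is to move the last character to the front, then keep only the last 4 characters.
On "cipher": the first step gives "rciphe", and the second then gives "iphe".

iphe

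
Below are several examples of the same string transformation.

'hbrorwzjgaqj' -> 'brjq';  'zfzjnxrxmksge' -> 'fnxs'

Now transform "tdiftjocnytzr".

Looking at the pairs, the operation is to keep one character in every 3, starting at position 2 (positions 2nd, 5th, 8th, ...).
On "tdiftjocnytzr" that produces "dtct".

dtct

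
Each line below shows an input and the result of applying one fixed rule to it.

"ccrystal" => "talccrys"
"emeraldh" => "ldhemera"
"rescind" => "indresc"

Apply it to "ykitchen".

The rule is to move the last 3 characters to the front (rotate right by 3).
"ykitchen" → "henykitc".

henykitc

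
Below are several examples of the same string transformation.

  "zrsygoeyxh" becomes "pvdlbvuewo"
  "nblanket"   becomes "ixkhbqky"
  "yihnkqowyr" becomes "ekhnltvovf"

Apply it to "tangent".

kdbkqqx

The transformation: move the first 2 characters to the end (rotate left by 2), then shift every letter 3 places backward in the alphabet (wrapping around).
For "tangent", step one produces "ngentta"; step two turns that into "kdbkqqx".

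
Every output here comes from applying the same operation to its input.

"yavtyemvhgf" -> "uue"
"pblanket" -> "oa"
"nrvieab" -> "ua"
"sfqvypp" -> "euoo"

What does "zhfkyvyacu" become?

eu

What's happening: shift every letter 1 place backward in the alphabet (wrapping around), then keep only the vowels.
Working it through for "zhfkyvyacu": intermediate "ygejxuxzbt", final "eu".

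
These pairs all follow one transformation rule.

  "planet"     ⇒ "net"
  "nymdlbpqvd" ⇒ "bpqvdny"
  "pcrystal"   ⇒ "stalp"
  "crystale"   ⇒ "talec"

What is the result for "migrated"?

The transformation: swap the front and back halves of the string, then delete the last 3 characters.
"migrated" → "atedmigr" → "atedm".

atedm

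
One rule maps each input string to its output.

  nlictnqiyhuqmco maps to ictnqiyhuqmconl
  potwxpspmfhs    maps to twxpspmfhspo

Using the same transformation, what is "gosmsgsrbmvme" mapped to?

smsgsrbmvmego

What's happening: move the first 2 characters to the end (rotate left by 2).
On "gosmsgsrbmvme" that produces "smsgsrbmvmego".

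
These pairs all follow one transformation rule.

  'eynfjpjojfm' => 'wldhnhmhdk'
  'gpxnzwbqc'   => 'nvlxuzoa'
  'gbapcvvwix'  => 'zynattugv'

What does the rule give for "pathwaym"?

yrfuywk

Each output is the input with this applied: delete the first character, then shift every letter 2 places backward in the alphabet (wrapping around).
For "pathwaym", step one produces "athwaym"; step two turns that into "yrfuywk".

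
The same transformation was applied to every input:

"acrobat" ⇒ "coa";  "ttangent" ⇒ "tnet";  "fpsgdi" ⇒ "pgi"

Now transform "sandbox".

What's happening: keep every other character starting from the second (positions 2nd, 4th, 6th, ...).
So "sandbox" becomes "ado".

ado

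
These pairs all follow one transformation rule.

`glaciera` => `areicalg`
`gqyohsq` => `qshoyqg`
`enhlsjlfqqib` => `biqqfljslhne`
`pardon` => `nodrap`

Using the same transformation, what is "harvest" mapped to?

tsevrah

Looking at the pairs, the operation is to reverse the string.
So "harvest" becomes "tsevrah".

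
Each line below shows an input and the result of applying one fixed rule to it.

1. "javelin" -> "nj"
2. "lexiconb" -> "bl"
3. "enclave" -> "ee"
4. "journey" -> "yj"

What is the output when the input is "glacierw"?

The pattern: move the first character to the end, then keep only the last 2 characters.
"glacierw" → "lacierwg" → "wg".
(Check on "javelin": → "avelinj" → "nj" ✓)

wg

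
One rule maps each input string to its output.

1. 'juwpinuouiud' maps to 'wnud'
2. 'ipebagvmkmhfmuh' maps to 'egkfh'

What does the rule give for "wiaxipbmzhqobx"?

apzo

The rule is to keep one character in every 3, starting at position 3 (positions 3rd, 6th, 9th, ...).
Doing the same to "wiaxipbmzhqobx": "apzo".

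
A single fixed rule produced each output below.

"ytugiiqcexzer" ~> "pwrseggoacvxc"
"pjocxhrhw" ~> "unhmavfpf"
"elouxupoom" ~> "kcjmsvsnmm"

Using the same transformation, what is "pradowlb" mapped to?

Looking at the pairs, the operation is to move the last character to the front, then shift every letter 2 places backward in the alphabet (wrapping around).
"pradowlb" → "bpradowl" → "znpybmuj".

znpybmuj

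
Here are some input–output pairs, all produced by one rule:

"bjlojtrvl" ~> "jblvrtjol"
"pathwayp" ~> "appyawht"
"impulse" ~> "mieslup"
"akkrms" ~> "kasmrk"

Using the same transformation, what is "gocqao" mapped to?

The pattern: reverse the string, then move the last 2 characters to the front (rotate right by 2).
"gocqao" → "oaqcog" → "ogoaqc".

ogoaqc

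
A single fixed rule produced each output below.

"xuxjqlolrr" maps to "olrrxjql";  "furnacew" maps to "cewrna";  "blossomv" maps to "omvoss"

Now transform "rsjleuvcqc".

vcqcjleu

What's happening: delete the first 2 characters, then swap the front and back halves of the string.
For "rsjleuvcqc", step one produces "jleuvcqc"; step two turns that into "vcqcjleu".
(Check on "xuxjqlolrr": → "xjqlolrr" → "olrrxjql" ✓)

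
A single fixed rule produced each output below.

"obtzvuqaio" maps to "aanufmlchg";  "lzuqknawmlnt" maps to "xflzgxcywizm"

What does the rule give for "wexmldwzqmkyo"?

The rule is to take characters alternately from the front and the back (1st, last, 2nd, 2nd-last, ...), then shift every letter 12 places forward in the alphabet (wrapping around).
Working it through for "wexmldwzqmkyo": intermediate "woeyxkmmlqdzw", final "iaqkjwyyxcpli".
(Check on "lzuqknawmlnt": → "ltznulqmkwna" → "xflzgxcywizm" ✓)

iaqkjwyyxcpli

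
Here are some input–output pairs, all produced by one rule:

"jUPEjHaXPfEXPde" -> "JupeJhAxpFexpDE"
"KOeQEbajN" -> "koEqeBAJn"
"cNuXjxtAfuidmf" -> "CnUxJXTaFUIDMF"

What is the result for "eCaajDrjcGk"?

Rule — flip the case of every letter.
So "eCaajDrjcGk" becomes "EcAAJdRJCgK".

EcAAJdRJCgK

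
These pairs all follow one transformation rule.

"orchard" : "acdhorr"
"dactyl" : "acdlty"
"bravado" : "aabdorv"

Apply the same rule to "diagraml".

Each output is the input with this applied: sort the characters into alphabetical order.
On "diagraml" that produces "aadgilmr".

aadgilmr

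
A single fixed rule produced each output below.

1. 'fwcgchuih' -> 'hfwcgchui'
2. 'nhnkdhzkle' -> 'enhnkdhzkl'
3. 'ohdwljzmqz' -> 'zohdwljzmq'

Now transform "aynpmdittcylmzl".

laynpmdittcylmz

The pattern: move the last character to the front.
"aynpmdittcylmzl" → "laynpmdittcylmz".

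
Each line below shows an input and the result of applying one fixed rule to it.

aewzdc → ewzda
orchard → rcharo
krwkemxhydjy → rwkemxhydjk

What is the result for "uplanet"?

What's happening: delete the last character, then move the first character to the end.
"uplanet" → "planeu".

planeu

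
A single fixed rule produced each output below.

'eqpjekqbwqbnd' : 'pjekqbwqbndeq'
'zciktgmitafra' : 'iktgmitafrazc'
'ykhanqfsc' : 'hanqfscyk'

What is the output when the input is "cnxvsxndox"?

xvsxndoxcn

Looking at the pairs, the operation is to move the first 2 characters to the end (rotate left by 2).
Applying that to "cnxvsxndox" gives "xvsxndoxcn".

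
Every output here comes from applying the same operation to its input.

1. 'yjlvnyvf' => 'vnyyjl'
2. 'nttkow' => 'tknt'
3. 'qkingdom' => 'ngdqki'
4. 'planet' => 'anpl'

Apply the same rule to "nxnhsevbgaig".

evbganxnhs

The pattern: delete the last 2 characters, then swap the front and back halves of the string.
"nxnhsevbgaig" → "nxnhsevbga" → "evbganxnhs".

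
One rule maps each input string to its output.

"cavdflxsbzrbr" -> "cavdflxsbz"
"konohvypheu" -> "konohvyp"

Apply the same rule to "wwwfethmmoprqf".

wwwfethmmop

What's happening: delete the last 3 characters.
"wwwfethmmoprqf" → "wwwfethmmop".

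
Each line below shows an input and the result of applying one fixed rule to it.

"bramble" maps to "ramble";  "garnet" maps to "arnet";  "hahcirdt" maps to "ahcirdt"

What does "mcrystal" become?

crystal

In each case the input is transformed by: delete the first character.
For "mcrystal" the result is "crystal".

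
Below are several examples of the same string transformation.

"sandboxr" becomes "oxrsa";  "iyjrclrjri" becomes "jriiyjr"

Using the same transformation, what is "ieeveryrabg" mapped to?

abgieeve

The pattern: move the last 3 characters to the front (rotate right by 3), then delete the last 3 characters.
Working it through for "ieeveryrabg": intermediate "abgieeveryr", final "abgieeve".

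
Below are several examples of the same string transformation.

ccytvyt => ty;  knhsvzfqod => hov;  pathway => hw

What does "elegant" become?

The rule is to sort the characters into alphabetical order, then keep one character in every 3, starting at position 3 (positions 3rd, 6th, 9th, ...).
Working it through for "elegant": intermediate "aeeglnt", final "en".

en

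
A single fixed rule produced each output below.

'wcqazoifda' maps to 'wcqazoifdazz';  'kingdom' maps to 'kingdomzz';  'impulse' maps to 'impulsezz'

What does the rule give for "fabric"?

fabriczz

Rule — append "zz".
For "fabric" the result is "fabriczz".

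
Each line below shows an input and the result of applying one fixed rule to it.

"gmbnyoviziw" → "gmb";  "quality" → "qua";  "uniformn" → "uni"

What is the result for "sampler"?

sam

Each output is the input with this applied: keep only the first 3 characters.
"sampler" → "sam".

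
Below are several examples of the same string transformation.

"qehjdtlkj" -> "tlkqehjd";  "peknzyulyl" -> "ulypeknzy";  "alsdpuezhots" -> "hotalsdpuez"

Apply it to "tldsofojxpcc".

The transformation: delete the last character, then move the last 3 characters to the front (rotate right by 3).
Applying that to "tldsofojxpcc" gives "xpctldsofoj".

xpctldsofoj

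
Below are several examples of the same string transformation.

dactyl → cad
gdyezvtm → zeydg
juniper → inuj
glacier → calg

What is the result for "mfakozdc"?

okafm

What's happening: delete the last 3 characters, then reverse the string.
Working it through for "mfakozdc": intermediate "mfako", final "okafm".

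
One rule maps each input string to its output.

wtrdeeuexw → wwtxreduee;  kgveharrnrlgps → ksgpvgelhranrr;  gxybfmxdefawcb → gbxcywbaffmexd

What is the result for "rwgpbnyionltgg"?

rgwggtplbnnoyi

Looking at the pairs, the operation is to take characters alternately from the front and the back (1st, last, 2nd, 2nd-last, ...).
For "rwgpbnyionltgg" the result is "rgwggtplbnnoyi".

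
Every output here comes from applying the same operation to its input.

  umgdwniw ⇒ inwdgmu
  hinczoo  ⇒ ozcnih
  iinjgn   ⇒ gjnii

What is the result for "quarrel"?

errauq

The transformation: delete the last character, then reverse the string.
So "quarrel" becomes "errauq".
(Check on "iinjgn": → "iinjg" → "gjnii" ✓)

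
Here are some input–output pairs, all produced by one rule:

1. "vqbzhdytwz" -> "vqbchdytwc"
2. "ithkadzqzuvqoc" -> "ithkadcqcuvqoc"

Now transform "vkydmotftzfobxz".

vkydmotftcfobxc

The rule is to replace every "z" with "c".
On "vkydmotftzfobxz" that produces "vkydmotftcfobxc".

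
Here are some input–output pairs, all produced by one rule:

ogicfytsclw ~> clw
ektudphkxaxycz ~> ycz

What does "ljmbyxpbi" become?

In each case the input is transformed by: keep only the last 3 characters.
So "ljmbyxpbi" becomes "pbi".

pbi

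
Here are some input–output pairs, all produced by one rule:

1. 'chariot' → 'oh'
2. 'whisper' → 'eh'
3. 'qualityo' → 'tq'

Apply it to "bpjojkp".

kp

Rule — move the first 3 characters to the end (rotate left by 3), then keep one character in every 3, starting at position 3 (positions 3rd, 6th, 9th, ...).
Working it through for "bpjojkp": intermediate "ojkpbpj", final "kp".
(Check on "chariot": → "riotcha" → "oh" ✓)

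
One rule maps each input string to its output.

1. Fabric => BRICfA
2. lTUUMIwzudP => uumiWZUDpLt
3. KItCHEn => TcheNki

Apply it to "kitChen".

Each output is the input with this applied: move the first 2 characters to the end (rotate left by 2), then flip the case of every letter.
"kitChen" → "tChenki" → "TcHENKI".
(Check on "Fabric": → "bricFa" → "BRICfA" ✓)

TcHENKI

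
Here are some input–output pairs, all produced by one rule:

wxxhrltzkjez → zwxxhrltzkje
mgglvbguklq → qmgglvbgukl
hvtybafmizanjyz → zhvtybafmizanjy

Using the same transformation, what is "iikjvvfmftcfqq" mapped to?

qiikjvvfmftcfq

The rule is to move the last character to the front.
So "iikjvvfmftcfqq" becomes "qiikjvvfmftcfq".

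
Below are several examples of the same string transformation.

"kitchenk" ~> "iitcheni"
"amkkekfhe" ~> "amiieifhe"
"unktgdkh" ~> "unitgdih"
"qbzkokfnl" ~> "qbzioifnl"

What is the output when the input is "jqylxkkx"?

jqylxiix

Each output is the input with this applied: replace every "k" with "i".
Applying that to "jqylxkkx" gives "jqylxiix".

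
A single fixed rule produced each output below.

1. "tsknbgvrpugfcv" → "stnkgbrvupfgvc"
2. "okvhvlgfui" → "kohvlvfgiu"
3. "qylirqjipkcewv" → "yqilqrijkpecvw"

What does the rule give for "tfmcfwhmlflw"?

The transformation: swap each adjacent pair of characters (1↔2, 3↔4, ...).
On "tfmcfwhmlflw" that produces "ftcmwfmhflwl".

ftcmwfmhflwl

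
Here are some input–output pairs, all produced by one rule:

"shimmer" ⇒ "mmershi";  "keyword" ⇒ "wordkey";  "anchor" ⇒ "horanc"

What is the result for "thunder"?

nderthu

Each output is the input with this applied: move the first 3 characters to the end (rotate left by 3).
Applying that to "thunder" gives "nderthu".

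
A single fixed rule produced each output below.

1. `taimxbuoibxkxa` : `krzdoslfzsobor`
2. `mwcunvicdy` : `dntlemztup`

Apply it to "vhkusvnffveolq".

mybljmewwmvfch

The pattern: shift every letter 9 places backward in the alphabet (wrapping around).
For "vhkusvnffveolq" the result is "mybljmewwmvfch".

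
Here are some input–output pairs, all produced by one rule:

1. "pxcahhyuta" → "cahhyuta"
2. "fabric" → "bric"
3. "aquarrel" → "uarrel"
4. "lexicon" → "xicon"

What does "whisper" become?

isper

Each output is the input with this applied: delete the first 2 characters.
For "whisper" the result is "isper".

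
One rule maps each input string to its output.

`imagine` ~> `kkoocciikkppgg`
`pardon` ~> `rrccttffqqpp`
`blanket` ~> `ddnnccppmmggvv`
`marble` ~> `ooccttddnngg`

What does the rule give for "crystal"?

eettaauuvvccnn

The rule is to double every character, then shift every letter 2 places forward in the alphabet (wrapping around).
So "crystal" becomes "eettaauuvvccnn".
(Check on "pardon": → "ppaarrddoonn" → "rrccttffqqpp" ✓)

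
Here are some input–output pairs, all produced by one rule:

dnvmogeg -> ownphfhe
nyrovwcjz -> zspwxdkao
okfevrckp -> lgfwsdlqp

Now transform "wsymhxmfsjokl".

In each case the input is transformed by: shift every letter 1 place forward in the alphabet (wrapping around), then move the first character to the end.
"wsymhxmfsjokl" → "xtzniyngtkplm" → "tzniyngtkplmx".

tzniyngtkplmx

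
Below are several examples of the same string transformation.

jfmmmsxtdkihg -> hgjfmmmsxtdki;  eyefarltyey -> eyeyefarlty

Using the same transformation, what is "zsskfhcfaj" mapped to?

ajzsskfhcf

Rule — move the last 2 characters to the front (rotate right by 2).
So "zsskfhcfaj" becomes "ajzsskfhcf".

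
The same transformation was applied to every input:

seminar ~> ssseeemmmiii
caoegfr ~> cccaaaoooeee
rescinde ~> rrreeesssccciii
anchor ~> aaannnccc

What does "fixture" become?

In each case the input is transformed by: delete the last 3 characters, then repeat every character 3 times.
Applying both steps to "fixture": "fixt", then "fffiiixxxttt".
(Check on "anchor": → "anc" → "aaannnccc" ✓)

fffiiixxxttt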